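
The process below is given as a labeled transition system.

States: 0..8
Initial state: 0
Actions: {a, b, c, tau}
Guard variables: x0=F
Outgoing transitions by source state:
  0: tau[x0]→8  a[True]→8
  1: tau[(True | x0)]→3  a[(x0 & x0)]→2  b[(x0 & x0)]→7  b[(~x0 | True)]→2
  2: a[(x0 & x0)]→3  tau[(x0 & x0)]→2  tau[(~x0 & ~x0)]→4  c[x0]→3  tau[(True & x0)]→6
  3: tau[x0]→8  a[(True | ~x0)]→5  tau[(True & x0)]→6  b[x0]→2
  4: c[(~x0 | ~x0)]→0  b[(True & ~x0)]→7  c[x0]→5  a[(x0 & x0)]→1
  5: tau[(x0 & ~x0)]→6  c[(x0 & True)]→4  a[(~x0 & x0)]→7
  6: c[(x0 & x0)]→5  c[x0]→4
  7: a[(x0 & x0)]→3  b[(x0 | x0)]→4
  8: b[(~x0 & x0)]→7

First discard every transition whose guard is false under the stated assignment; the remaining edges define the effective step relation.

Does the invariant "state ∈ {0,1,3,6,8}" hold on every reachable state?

Inv-set: {0,1,3,6,8}
R = {0,8}
  0: safe
  8: safe

Answer: INVARIANT HOLDS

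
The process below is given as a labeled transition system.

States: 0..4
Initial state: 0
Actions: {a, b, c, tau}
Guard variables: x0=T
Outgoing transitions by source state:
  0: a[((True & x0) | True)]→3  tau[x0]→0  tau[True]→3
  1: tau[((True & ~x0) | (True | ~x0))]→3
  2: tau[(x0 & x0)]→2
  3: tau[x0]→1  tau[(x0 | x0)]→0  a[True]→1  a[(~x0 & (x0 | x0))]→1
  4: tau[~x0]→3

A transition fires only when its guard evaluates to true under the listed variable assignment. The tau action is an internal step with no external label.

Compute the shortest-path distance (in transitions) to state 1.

Answer: 2

Trace:
Breadth-first toward 1:
  Layer 0: {0}
  Layer 1: {3}
  Layer 2: {1}
depth(1)=2, e.g. a·a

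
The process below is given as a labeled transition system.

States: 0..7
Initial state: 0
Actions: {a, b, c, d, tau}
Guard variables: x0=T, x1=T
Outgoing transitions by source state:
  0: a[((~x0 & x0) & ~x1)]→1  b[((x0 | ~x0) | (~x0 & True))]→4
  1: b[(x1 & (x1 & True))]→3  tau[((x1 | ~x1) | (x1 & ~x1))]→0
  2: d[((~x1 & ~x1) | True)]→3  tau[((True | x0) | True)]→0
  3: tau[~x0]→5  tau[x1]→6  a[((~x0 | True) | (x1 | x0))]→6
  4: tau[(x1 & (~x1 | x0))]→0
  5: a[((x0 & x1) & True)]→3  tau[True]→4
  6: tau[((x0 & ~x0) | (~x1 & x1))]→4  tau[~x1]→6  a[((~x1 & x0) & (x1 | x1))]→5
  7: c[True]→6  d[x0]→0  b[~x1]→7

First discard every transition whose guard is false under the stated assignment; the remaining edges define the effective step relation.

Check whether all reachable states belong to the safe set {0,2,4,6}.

Answer: INVARIANT HOLDS

Working:
Safe = {0,2,4,6}
Reachable = {0,4}
  0: ✓
  4: ✓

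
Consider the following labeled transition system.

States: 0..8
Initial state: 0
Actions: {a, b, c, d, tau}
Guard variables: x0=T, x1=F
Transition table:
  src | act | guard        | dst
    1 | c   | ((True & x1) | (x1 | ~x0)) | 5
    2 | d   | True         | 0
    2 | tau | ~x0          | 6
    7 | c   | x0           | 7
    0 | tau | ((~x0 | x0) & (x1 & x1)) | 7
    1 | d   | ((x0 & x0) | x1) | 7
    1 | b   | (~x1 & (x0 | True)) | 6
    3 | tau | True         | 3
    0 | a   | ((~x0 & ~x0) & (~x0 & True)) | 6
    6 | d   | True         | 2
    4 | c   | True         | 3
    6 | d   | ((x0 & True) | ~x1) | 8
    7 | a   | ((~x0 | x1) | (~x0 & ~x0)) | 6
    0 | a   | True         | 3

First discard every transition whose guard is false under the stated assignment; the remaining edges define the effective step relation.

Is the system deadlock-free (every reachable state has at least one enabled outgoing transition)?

Reach set: {0,3}
  0: a→3  [deg 1]
  3: tau→3  [deg 1]

Answer: DEADLOCK-FREE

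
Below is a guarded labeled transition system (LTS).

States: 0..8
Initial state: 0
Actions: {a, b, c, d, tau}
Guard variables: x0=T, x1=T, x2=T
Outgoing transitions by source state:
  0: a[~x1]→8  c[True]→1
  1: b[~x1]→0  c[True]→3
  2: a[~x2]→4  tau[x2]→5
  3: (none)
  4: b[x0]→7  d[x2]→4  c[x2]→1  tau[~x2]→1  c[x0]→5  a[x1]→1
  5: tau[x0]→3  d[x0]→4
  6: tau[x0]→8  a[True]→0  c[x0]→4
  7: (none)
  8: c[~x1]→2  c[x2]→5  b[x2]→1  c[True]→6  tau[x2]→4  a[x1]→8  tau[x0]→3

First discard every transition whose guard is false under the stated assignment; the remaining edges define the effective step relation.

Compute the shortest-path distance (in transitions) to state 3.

Answer: 2

Working:
Layered search for 3:
  Layer 0: {0}
  Layer 1: {1}
  Layer 2: {3}
depth(3)=2, e.g. c·c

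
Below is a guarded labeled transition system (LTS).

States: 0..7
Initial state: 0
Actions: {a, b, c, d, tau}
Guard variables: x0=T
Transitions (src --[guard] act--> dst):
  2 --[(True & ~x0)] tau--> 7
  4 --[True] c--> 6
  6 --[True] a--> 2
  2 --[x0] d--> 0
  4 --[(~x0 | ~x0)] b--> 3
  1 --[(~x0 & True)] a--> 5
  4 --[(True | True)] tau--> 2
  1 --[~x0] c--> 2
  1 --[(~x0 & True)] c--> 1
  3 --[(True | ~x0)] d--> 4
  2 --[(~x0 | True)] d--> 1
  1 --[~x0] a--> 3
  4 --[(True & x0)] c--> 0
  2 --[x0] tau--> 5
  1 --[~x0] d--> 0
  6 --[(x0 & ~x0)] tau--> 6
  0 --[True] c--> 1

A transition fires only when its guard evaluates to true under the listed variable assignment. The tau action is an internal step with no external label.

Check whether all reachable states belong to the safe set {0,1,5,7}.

Answer: INVARIANT HOLDS

Trace:
Allowed set {0,1,5,7}
R = {0,1}
  0: ✓
  1: ✓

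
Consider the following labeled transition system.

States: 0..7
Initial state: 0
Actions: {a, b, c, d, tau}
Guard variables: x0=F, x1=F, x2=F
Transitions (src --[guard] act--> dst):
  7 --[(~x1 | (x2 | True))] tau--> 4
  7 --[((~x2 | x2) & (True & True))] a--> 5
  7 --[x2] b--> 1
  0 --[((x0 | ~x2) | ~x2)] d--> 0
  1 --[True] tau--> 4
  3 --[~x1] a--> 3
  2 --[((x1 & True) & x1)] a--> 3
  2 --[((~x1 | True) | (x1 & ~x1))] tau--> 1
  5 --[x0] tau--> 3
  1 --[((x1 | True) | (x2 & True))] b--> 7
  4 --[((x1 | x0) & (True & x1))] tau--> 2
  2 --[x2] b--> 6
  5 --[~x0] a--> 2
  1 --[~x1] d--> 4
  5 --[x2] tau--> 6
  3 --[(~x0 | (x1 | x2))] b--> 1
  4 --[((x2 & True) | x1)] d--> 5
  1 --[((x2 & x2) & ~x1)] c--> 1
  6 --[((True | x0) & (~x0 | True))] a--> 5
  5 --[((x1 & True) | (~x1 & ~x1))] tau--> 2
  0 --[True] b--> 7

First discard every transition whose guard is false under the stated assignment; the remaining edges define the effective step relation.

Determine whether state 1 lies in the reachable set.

13 transition(s) survive guard evaluation.
Layer 0: {0}
Layer 1: {7}  total {0,7}
Layer 2: {4,5}  total {0,4,5,7}
Layer 3: {2}  total {0,2,4,5,7}
Layer 4: {1}  total {0,1,2,4,5,7}
Reachable = {0,1,2,4,5,7}
trace reaching 1: b·a·a·tau

Answer: REACHABLE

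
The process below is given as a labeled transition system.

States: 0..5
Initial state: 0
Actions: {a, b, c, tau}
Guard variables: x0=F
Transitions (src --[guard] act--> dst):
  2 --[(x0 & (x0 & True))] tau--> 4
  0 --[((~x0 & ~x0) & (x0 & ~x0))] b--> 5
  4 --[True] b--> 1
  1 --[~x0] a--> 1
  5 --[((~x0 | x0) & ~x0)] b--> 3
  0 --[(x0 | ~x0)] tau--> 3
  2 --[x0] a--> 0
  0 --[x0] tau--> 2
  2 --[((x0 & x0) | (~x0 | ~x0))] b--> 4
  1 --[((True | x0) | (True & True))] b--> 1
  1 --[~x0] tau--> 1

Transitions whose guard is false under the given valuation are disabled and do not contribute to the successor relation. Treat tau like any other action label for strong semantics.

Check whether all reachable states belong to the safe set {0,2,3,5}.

Answer: INVARIANT HOLDS

Analysis:
Inv-set: {0,2,3,5}
Reachable = {0,3}
  0: safe
  3: safe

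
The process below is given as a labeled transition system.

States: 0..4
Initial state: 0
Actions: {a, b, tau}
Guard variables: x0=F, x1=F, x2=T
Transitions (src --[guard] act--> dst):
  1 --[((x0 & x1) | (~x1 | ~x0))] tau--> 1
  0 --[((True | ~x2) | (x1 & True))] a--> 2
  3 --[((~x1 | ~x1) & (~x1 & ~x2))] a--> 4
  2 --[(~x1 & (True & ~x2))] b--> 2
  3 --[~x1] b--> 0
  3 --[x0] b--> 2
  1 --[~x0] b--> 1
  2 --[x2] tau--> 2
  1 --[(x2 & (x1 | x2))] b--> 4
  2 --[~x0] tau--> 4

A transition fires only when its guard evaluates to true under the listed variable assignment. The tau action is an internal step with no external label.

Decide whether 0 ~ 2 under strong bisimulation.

Answer: NOT BISIMILAR

Analysis:
Compute ~ classes (split until stable):
  P[0] = {{0,1,2,3,4}}
  P[1] = {{0},{1},{2},{3},{4}}
stable after 2 split(s): 5 block(s)
[0]={0}  [2]={2}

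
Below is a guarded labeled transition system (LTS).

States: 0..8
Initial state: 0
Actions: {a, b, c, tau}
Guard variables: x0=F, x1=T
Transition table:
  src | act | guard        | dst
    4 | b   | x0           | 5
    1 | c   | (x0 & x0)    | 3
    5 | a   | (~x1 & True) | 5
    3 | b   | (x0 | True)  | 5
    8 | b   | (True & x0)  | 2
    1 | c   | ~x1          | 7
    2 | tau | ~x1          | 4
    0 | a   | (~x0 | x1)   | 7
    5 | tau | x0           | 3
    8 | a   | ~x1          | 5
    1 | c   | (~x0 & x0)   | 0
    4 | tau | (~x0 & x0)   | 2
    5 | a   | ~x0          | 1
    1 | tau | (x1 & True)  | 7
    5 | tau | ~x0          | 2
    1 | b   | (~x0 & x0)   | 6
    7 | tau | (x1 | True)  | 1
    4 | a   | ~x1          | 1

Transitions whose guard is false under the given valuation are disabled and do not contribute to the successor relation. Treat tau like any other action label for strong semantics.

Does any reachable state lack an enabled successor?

Reach set: {0,1,7}
  0: a→7  [deg 1]
  1: tau→7  [deg 1]
  7: tau→1  [deg 1]

Answer: DEADLOCK-FREE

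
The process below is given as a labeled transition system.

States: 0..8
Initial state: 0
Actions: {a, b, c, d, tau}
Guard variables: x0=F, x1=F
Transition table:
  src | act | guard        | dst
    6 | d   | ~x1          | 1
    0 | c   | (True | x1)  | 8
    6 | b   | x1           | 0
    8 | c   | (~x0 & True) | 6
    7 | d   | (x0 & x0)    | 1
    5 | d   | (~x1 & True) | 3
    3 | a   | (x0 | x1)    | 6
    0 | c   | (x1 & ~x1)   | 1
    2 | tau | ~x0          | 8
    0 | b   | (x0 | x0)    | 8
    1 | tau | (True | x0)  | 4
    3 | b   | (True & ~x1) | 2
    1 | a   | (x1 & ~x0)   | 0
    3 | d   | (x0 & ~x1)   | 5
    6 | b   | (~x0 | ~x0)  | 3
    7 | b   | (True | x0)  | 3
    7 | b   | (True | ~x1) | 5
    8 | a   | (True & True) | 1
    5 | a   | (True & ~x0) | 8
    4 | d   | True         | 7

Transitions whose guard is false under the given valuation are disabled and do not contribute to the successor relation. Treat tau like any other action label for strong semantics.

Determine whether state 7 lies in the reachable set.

Guard filter leaves 13 enabled edge(s).
depth 0: {0}
depth 1: {8}  now seen {0,8}
depth 2: {1,6}  now seen {0,1,6,8}
depth 3: {3,4}  now seen {0,1,3,4,6,8}
depth 4: {2,7}  now seen {0,1,2,3,4,6,7,8}
depth 5: {5}  now seen {0,1,2,3,4,5,6,7,8}
R = {0,1,2,3,4,5,6,7,8}
Path to 7: c·a·tau·d

Answer: REACHABLE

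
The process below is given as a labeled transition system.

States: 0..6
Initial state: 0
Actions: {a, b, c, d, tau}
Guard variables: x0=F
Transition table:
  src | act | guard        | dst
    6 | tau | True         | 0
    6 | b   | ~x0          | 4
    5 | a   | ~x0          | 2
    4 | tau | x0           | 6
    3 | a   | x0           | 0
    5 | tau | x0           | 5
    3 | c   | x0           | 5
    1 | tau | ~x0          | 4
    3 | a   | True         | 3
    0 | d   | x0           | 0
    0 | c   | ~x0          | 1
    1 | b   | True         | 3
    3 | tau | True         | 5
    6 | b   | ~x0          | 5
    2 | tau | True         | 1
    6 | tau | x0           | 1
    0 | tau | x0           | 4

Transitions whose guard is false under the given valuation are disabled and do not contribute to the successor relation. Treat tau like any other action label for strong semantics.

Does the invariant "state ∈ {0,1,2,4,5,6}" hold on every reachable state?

Answer: INVARIANT VIOLATED at state 3

Trace:
Allowed set {0,1,2,4,5,6}
Reach set: {0,1,2,3,4,5}
  0: safe
  1: safe
  2: safe
  3: ✗ unsafe
  4: safe
  5: safe
counterexample path to 3: c·b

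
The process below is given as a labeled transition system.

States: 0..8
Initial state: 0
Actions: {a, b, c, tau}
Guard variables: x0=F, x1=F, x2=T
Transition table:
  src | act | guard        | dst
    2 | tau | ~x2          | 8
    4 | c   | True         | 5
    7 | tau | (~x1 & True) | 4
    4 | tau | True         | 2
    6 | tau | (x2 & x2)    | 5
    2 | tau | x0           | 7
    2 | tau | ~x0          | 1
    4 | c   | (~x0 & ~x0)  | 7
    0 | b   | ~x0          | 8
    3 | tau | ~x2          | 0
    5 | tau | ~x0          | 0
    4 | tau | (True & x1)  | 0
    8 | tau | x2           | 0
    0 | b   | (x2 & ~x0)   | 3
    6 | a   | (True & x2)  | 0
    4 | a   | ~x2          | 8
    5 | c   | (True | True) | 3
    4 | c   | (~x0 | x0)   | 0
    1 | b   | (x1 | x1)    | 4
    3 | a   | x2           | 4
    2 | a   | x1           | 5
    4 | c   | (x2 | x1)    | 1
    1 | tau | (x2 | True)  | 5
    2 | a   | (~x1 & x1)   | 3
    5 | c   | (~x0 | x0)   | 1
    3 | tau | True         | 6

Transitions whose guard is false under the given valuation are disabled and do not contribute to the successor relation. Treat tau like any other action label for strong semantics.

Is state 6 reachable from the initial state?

Guard filter leaves 18 enabled edge(s).
L0 = {0}
L1 = {3,8}  total {0,3,8}
L2 = {4,6}  total {0,3,4,6,8}
L3 = {1,2,5,7}  total {0,1,2,3,4,5,6,7,8}
Reachable = {0,1,2,3,4,5,6,7,8}
trace reaching 6: b·tau

Answer: REACHABLE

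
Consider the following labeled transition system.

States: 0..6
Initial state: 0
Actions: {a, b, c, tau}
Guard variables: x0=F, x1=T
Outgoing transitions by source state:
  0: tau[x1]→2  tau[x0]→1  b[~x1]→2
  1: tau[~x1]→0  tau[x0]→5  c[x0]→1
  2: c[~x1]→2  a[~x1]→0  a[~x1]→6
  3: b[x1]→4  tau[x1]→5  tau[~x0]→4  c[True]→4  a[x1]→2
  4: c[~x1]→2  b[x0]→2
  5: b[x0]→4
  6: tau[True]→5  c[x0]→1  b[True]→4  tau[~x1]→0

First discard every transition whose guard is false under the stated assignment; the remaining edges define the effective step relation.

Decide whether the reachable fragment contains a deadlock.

Reachable = {0,2}
  0: tau→2  [1 exit(s)]
  2: ∅  [no exit]
witness 2: tau

Answer: DEADLOCK at state 2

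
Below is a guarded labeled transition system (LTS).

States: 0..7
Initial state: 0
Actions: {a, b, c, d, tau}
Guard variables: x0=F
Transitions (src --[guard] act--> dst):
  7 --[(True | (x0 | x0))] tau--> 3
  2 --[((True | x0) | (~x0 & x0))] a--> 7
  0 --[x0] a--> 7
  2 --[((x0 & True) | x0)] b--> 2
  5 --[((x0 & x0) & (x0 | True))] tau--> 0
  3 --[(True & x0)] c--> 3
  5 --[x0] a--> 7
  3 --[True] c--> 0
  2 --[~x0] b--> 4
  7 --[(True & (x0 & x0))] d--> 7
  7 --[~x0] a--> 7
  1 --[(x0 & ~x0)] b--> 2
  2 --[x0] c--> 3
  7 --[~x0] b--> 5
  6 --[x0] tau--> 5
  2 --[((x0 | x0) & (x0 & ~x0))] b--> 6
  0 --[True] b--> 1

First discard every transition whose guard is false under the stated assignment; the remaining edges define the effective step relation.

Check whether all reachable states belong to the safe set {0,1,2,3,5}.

Inv-set: {0,1,2,3,5}
Reach set: {0,1}
  0: ok
  1: ok

Answer: INVARIANT HOLDS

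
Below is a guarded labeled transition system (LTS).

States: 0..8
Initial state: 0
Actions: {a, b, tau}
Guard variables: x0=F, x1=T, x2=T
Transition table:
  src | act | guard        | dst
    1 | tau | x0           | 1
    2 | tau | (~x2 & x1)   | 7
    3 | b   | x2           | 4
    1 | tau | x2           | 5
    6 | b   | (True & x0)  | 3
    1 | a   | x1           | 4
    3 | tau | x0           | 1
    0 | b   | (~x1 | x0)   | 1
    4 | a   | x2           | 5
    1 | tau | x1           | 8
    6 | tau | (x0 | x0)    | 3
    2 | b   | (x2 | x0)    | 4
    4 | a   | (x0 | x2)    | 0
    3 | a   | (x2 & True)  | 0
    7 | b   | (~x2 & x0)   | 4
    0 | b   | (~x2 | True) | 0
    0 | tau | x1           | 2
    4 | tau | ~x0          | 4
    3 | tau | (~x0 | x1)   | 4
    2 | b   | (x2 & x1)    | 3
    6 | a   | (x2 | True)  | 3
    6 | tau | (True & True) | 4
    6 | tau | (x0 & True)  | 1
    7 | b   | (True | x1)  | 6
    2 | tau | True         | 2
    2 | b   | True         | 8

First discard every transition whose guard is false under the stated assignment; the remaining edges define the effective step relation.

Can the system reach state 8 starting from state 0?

After dropping false guards: 18 live edges.
depth 0: {0}
depth 1: {2}  cumulative {0,2}
depth 2: {3,4,8}  cumulative {0,2,3,4,8}
depth 3: {5}  cumulative {0,2,3,4,5,8}
Reach set: {0,2,3,4,5,8}
trace reaching 8: tau·b

Answer: REACHABLE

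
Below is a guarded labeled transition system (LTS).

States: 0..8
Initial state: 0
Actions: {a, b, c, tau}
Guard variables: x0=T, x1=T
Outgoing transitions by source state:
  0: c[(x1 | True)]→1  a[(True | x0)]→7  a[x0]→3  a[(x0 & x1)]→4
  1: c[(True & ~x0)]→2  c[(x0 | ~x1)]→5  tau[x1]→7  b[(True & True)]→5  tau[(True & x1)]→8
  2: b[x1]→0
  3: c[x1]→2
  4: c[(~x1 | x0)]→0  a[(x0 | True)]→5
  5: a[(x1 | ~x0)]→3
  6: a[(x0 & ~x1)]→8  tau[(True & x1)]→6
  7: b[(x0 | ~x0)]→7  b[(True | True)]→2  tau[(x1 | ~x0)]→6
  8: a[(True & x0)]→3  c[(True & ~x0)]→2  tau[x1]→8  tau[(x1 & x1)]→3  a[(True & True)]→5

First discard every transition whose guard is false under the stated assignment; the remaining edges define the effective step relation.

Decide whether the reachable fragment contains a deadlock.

Answer: DEADLOCK-FREE

Working:
Reachable = {0,1,2,3,4,5,6,7,8}
  0: a→3  a→4  a→7  c→1  [deg 4]
  1: b→5  c→5  tau→7  tau→8  [deg 4]
  2: b→0  [deg 1]
  3: c→2  [deg 1]
  4: a→5  c→0  [deg 2]
  5: a→3  [deg 1]
  6: tau→6  [deg 1]
  7: b→2  b→7  tau→6  [deg 3]
  8: a→3  a→5  tau→3  tau→8  [deg 4]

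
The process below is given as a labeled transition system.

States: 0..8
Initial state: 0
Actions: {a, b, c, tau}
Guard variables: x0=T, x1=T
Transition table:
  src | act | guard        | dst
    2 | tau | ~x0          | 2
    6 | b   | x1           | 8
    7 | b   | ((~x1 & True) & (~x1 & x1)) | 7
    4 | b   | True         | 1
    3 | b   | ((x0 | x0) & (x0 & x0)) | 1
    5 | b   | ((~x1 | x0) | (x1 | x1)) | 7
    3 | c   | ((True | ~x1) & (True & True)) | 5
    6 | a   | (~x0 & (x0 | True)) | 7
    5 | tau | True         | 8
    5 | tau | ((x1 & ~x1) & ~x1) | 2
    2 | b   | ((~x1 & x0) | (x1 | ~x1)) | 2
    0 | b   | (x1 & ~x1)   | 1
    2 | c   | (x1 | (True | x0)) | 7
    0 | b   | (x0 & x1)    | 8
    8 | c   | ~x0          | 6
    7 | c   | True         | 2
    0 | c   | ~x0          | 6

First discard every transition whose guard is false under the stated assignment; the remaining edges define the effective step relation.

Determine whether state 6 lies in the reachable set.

Answer: UNREACHABLE

Working:
10 transition(s) survive guard evaluation.
depth 0: {0}
depth 1: {8}  total {0,8}
Reach set: {0,8}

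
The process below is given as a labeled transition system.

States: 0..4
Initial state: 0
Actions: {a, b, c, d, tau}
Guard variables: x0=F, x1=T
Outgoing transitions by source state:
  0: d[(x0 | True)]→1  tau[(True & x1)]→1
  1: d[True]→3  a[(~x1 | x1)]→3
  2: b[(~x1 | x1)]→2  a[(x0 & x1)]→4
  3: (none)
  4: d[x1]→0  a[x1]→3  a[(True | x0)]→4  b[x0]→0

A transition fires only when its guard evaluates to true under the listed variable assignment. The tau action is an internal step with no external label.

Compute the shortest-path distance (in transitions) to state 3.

Answer: 2

Analysis:
Breadth-first toward 3:
  L0 = {0}
  L1 = {1}
  L2 = {3}
depth(3)=2, e.g. d·a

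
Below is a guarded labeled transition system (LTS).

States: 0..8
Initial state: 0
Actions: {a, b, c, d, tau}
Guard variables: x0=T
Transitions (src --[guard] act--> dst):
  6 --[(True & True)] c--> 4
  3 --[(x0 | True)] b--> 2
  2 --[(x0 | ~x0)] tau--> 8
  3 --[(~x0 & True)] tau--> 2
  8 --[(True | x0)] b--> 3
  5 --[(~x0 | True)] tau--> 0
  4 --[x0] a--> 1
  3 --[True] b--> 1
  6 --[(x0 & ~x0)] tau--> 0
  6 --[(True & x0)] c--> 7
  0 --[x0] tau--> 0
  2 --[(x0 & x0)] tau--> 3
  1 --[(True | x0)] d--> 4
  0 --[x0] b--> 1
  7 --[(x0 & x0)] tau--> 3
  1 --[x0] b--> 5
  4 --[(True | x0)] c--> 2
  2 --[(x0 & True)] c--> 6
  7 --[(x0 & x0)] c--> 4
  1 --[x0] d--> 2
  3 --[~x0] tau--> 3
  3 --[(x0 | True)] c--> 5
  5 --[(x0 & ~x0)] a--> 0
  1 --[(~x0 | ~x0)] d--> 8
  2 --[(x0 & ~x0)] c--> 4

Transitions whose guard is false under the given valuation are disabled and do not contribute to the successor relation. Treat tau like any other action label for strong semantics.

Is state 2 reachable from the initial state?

19 transition(s) survive guard evaluation.
depth 0: {0}
depth 1: {1}  now seen {0,1}
depth 2: {2,4,5}  now seen {0,1,2,4,5}
depth 3: {3,6,8}  now seen {0,1,2,3,4,5,6,8}
depth 4: {7}  now seen {0,1,2,3,4,5,6,7,8}
R = {0,1,2,3,4,5,6,7,8}
Path to 2: b·d

Answer: REACHABLE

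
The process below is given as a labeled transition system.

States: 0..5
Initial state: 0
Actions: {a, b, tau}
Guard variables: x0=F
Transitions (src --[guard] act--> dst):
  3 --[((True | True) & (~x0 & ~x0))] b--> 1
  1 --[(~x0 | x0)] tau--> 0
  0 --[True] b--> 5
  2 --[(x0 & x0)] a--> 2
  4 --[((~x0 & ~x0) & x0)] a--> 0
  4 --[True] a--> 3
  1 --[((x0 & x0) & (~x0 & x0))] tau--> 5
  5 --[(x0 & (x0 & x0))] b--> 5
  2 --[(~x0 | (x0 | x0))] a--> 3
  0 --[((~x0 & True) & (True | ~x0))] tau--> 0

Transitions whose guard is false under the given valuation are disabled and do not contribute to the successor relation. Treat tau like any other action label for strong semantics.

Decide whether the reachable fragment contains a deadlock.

Answer: DEADLOCK at state 5

Working:
Reach set: {0,5}
  0: b→5  tau→0  [deg 2]
  5: ∅  [deadlock]
witness 5: b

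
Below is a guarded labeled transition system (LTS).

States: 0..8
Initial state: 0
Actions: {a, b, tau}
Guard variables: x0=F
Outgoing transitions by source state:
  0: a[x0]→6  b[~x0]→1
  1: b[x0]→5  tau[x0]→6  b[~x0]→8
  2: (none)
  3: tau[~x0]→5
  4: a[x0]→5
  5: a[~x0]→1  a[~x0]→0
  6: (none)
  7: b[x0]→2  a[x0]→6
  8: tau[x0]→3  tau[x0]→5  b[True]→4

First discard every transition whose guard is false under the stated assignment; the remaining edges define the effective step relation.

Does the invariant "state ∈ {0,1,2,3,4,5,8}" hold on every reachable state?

Answer: INVARIANT HOLDS

Working:
Safe = {0,1,2,3,4,5,8}
Reach set: {0,1,4,8}
  0: ✓
  1: ✓
  4: ✓
  8: ✓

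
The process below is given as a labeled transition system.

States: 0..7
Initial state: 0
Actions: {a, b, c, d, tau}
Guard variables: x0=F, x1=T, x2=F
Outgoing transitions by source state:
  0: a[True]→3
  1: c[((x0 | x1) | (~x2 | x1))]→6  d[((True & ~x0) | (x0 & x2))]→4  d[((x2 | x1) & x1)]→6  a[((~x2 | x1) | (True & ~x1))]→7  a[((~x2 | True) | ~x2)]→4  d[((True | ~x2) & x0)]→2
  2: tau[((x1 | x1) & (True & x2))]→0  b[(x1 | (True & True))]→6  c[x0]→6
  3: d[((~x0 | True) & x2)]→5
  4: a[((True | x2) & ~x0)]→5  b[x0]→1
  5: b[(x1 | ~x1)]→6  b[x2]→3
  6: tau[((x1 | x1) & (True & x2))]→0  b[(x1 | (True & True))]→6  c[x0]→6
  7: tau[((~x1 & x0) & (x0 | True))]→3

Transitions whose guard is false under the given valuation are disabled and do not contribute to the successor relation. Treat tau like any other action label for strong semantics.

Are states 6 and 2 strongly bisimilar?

Compute ~ classes (split until stable):
  π0 = {{0,1,2,3,4,5,6,7}}
  π1 = {{0,4},{1},{2,5,6},{3,7}}
  π2 = {{0},{1},{2,5,6},{3,7},{4}}
Fixed point at round 3; 5 class(es).
[6]={2,5,6}  [2]={2,5,6}

Answer: BISIMILAR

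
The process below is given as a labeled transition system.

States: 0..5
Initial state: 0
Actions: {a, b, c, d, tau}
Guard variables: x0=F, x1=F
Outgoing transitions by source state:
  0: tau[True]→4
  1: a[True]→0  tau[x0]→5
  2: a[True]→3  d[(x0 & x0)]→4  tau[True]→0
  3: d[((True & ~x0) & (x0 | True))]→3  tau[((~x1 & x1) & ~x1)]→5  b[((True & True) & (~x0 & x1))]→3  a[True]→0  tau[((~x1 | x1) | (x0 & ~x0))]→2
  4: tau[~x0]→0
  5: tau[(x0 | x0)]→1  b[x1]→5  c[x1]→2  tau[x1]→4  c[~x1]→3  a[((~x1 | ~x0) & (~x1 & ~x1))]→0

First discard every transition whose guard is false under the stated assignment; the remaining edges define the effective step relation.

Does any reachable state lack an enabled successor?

Reach set: {0,4}
  0: tau→4  [1 exit(s)]
  4: tau→0  [1 exit(s)]

Answer: DEADLOCK-FREE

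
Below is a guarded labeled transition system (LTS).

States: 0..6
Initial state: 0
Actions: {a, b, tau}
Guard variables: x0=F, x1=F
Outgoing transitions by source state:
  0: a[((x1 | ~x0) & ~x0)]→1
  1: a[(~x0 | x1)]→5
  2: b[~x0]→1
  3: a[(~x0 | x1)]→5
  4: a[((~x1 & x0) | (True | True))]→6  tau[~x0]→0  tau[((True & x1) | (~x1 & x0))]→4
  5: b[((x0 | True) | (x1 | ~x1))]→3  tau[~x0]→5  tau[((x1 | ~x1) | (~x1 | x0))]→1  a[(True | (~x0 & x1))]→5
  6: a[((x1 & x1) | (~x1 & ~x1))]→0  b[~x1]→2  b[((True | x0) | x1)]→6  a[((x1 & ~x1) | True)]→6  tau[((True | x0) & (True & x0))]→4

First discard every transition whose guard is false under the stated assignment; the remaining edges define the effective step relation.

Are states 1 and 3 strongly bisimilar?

Refine partition for ~:
  π0 = {{0,1,2,3,4,5,6}}
  π1 = {{0,1,3},{2},{4},{5},{6}}
  π2 = {{0},{1,3},{2},{4},{5},{6}}
6 equivalence class(es) (converged in 3)
1∈{1,3}, 3∈{1,3}

Answer: BISIMILAR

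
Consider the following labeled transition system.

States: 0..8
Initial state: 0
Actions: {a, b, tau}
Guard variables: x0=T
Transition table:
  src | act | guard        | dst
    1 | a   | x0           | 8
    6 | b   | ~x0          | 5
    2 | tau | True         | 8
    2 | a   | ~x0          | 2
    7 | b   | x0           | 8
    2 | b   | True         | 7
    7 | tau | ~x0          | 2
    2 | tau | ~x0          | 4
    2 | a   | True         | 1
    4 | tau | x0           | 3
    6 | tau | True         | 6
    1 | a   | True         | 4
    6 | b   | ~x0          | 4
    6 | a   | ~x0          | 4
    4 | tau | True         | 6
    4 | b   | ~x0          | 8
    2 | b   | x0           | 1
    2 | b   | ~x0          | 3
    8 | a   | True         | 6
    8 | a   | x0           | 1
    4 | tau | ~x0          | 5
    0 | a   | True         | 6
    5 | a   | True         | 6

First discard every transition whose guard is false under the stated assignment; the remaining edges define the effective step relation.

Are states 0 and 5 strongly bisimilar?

Compute ~ classes (split until stable):
  round 0: {{0,1,2,3,4,5,6,7,8}}
  round 1: {{0,1,5,8},{2},{3},{4,6},{7}}
  round 2: {{0,5},{1,8},{2},{3},{4},{6},{7}}
  round 3: {{0,5},{1},{2},{3},{4},{6},{7},{8}}
8 equivalence class(es) (converged in 4)
[0]={0,5}  [5]={0,5}

Answer: BISIMILAR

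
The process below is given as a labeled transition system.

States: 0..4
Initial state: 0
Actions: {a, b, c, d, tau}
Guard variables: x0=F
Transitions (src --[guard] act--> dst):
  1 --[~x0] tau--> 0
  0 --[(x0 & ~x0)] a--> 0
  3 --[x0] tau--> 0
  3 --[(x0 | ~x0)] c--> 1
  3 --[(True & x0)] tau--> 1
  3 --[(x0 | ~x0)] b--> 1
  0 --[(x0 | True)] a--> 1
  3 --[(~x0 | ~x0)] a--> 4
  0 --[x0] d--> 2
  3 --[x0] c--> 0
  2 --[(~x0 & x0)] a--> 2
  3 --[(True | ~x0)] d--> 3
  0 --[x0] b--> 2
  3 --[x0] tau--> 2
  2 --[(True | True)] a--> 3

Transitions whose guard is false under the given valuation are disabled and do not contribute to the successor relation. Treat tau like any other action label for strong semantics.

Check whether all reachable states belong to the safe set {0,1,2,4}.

Answer: INVARIANT HOLDS

Analysis:
Allowed set {0,1,2,4}
Reach set: {0,1}
  0: safe
  1: safe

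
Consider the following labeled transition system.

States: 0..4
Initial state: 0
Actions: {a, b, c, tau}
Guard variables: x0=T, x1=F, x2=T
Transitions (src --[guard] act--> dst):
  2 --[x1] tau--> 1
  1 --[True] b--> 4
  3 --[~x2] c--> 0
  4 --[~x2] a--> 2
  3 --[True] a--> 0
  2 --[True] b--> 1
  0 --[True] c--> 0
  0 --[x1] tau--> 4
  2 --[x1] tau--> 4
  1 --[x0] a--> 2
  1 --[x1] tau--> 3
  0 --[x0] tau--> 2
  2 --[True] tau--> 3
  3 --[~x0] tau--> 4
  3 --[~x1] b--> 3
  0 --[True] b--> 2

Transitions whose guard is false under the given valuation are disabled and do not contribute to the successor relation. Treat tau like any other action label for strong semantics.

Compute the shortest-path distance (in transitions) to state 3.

BFS to 3:
  L0 = {0}
  L1 = {2}
  L2 = {1,3}
3 enters at depth 2; path b·tau

Answer: 2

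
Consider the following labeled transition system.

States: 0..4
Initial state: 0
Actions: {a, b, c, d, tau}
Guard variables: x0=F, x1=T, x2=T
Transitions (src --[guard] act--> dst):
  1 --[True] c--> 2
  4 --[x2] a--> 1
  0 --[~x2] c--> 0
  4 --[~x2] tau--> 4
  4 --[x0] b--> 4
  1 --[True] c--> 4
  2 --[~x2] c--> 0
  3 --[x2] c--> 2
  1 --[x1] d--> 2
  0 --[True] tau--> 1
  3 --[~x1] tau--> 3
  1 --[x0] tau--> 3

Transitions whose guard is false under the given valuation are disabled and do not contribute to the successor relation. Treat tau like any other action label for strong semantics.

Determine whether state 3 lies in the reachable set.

Answer: UNREACHABLE

Working:
Guard filter leaves 6 enabled edge(s).
Layer 0: {0}
Layer 1: {1}  cumulative {0,1}
Layer 2: {2,4}  cumulative {0,1,2,4}
Reach set: {0,1,2,4}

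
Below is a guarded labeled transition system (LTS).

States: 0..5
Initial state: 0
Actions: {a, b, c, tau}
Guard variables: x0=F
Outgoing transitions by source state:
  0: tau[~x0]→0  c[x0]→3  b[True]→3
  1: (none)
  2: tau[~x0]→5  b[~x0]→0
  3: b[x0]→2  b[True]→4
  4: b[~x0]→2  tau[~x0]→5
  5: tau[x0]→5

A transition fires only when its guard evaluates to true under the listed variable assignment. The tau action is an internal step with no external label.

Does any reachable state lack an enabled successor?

R = {0,2,3,4,5}
  0: b→3  tau→0  [2 exit(s)]
  2: b→0  tau→5  [2 exit(s)]
  3: b→4  [1 exit(s)]
  4: b→2  tau→5  [2 exit(s)]
  5: ∅  [deadlock]
trace reaching 5: b·b·tau

Answer: DEADLOCK at state 5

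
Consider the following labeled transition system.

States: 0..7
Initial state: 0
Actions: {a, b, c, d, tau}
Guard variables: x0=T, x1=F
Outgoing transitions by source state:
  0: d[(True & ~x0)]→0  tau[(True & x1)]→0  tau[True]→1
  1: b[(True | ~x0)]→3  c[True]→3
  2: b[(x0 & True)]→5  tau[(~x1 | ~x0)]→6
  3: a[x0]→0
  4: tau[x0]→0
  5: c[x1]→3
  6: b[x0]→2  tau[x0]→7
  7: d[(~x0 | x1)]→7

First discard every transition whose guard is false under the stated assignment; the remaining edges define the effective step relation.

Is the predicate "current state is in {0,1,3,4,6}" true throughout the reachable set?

Answer: INVARIANT HOLDS

Working:
Safe = {0,1,3,4,6}
Reachable = {0,1,3}
  0: ✓
  1: ✓
  3: ✓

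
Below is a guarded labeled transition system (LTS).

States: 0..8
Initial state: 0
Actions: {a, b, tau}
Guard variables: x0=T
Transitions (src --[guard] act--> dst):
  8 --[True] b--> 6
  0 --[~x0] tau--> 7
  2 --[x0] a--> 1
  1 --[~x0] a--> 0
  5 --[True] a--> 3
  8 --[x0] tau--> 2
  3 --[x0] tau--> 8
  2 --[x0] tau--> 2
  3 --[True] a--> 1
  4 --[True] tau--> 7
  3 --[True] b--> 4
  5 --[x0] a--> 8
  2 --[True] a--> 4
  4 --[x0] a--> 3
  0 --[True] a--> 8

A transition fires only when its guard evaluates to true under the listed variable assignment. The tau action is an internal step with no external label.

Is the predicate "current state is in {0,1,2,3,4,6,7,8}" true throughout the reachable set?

Answer: INVARIANT HOLDS

Trace:
Safe = {0,1,2,3,4,6,7,8}
Reach set: {0,1,2,3,4,6,7,8}
  0: ok
  1: ok
  2: ok
  3: ok
  4: ok
  6: ok
  7: ok
  8: ok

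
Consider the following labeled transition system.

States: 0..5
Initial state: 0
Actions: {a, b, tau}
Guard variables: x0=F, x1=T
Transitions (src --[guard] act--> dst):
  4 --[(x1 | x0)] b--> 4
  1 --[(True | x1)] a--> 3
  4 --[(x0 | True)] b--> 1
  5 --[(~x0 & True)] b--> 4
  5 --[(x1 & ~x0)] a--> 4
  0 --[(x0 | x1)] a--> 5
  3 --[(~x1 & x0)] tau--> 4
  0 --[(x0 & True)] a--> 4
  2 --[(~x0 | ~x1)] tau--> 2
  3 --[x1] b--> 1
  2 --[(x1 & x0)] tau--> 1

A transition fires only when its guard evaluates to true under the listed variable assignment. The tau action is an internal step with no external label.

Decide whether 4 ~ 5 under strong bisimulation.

Answer: NOT BISIMILAR

Working:
Bisimulation quotient by refinement:
  π0 = {{0,1,2,3,4,5}}
  π1 = {{0,1},{2},{3,4},{5}}
  π2 = {{0},{1},{2},{3},{4},{5}}
stable after 3 split(s): 6 block(s)
class of 4: {4}; class of 5: {5}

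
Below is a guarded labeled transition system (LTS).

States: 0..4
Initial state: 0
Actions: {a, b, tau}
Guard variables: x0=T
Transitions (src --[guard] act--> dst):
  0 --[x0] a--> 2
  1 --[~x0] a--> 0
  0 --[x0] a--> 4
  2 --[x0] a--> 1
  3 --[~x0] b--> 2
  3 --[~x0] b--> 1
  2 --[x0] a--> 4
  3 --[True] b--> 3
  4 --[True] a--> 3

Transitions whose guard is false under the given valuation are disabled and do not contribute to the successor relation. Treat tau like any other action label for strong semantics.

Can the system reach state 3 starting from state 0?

Guard filter leaves 6 enabled edge(s).
Layer 0: {0}
Layer 1: {2,4}  total {0,2,4}
Layer 2: {1,3}  total {0,1,2,3,4}
R = {0,1,2,3,4}
Path to 3: a·a

Answer: REACHABLE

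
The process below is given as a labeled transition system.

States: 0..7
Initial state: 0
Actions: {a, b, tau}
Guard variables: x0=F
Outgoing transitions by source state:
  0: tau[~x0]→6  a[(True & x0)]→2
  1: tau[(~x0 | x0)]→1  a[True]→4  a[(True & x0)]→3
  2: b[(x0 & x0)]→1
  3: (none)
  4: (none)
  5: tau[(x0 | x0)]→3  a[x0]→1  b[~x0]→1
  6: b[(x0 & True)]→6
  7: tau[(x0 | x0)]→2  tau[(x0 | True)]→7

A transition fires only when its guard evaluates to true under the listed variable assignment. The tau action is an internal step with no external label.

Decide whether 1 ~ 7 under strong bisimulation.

Answer: NOT BISIMILAR

Analysis:
Bisimulation quotient by refinement:
  round 0: {{0,1,2,3,4,5,6,7}}
  round 1: {{0,7},{1},{2,3,4,6},{5}}
  round 2: {{0},{1},{2,3,4,6},{5},{7}}
5 equivalence class(es) (converged in 3)
[1]={1}  [7]={7}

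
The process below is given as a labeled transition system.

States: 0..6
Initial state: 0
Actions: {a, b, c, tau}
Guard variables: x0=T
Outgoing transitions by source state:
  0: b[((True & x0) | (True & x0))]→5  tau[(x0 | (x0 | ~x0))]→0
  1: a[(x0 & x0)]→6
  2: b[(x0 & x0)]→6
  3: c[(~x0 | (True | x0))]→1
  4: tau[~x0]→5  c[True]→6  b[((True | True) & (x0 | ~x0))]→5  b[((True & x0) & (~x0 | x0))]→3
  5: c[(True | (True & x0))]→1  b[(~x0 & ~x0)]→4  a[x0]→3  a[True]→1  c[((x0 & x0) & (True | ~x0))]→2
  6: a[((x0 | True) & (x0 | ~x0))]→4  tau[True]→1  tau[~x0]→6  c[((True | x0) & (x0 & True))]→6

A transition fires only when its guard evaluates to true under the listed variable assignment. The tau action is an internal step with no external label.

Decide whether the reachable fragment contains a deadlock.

Answer: DEADLOCK-FREE

Working:
R = {0,1,2,3,4,5,6}
  0: b→5  tau→0  [2 exit(s)]
  1: a→6  [1 exit(s)]
  2: b→6  [1 exit(s)]
  3: c→1  [1 exit(s)]
  4: b→3  b→5  c→6  [3 exit(s)]
  5: a→1  a→3  c→1  c→2  [4 exit(s)]
  6: a→4  c→6  tau→1  [3 exit(s)]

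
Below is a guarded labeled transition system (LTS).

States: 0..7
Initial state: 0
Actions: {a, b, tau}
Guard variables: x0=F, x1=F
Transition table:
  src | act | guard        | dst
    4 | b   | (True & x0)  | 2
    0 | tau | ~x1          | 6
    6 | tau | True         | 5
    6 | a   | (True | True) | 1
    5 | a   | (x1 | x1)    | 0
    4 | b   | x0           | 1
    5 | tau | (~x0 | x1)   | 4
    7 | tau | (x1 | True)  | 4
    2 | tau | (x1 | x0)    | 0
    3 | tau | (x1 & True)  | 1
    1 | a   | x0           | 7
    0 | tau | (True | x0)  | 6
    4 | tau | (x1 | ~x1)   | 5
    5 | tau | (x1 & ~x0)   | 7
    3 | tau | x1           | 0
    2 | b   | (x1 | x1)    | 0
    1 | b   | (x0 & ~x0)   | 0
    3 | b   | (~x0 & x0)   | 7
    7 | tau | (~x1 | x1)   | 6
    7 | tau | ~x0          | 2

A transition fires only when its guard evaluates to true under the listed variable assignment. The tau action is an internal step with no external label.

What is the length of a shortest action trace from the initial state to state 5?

Answer: 2

Analysis:
BFS to 5:
  Layer 0: {0}
  Layer 1: {6}
  Layer 2: {1,5}
5 enters at depth 2; path tau·tau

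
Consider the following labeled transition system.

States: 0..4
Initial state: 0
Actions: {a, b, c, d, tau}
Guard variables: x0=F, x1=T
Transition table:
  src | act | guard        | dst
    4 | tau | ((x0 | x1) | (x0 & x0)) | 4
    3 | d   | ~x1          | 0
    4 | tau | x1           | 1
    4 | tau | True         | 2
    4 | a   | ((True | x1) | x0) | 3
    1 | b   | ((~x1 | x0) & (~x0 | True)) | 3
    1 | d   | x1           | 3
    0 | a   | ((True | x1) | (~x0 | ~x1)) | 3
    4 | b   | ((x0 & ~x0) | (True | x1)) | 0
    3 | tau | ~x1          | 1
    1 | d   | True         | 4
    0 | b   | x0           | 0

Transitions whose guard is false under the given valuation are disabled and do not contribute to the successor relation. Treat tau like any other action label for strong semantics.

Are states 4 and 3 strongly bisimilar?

Compute ~ classes (split until stable):
  round 0: {{0,1,2,3,4}}
  round 1: {{0},{1},{2,3},{4}}
Fixed point at round 2; 4 class(es).
4∈{4}, 3∈{2,3}

Answer: NOT BISIMILAR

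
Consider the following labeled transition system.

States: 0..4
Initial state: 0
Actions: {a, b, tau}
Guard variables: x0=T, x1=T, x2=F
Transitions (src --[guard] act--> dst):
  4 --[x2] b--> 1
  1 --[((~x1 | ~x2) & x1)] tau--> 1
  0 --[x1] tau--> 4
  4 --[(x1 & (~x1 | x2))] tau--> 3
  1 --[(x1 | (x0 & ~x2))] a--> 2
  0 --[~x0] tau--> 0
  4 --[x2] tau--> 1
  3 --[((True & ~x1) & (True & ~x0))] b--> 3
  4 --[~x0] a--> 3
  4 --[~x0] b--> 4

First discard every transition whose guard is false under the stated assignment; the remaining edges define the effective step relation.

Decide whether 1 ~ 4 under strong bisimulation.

Compute ~ classes (split until stable):
  π0 = {{0,1,2,3,4}}
  π1 = {{0},{1},{2,3,4}}
Fixed point at round 2; 3 class(es).
class of 1: {1}; class of 4: {2,3,4}

Answer: NOT BISIMILAR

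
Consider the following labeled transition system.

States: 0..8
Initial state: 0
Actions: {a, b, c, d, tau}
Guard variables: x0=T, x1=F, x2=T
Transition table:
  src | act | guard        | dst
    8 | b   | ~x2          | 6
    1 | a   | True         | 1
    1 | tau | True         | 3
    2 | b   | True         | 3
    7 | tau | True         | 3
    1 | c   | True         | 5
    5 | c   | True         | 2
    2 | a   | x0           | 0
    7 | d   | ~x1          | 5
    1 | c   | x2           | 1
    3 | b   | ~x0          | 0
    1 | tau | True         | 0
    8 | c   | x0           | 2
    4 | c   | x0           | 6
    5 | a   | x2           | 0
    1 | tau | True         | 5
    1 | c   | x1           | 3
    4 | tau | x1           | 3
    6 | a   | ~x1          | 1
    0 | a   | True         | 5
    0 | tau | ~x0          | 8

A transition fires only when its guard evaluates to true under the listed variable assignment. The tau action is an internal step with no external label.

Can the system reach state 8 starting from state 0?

16 transition(s) survive guard evaluation.
depth 0: {0}
depth 1: {5}  cumulative {0,5}
depth 2: {2}  cumulative {0,2,5}
depth 3: {3}  cumulative {0,2,3,5}
R = {0,2,3,5}

Answer: UNREACHABLE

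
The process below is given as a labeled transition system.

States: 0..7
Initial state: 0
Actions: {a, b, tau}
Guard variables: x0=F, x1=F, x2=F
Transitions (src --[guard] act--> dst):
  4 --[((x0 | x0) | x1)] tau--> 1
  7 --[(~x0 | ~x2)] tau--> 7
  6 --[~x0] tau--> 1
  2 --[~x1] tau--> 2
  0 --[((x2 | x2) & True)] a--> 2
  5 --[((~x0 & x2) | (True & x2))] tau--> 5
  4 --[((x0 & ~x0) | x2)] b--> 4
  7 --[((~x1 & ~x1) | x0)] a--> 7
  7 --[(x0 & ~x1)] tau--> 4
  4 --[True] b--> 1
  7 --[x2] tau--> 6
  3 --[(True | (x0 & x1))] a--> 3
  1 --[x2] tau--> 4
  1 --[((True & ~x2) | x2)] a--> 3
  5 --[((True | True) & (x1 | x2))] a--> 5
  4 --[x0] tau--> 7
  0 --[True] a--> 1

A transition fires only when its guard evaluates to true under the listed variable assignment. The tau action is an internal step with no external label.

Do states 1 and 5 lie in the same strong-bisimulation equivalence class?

Bisimulation quotient by refinement:
  round 0: {{0,1,2,3,4,5,6,7}}
  round 1: {{0,1,3},{2,6},{4},{5},{7}}
  round 2: {{0,1,3},{2},{4},{5},{6},{7}}
stable after 3 split(s): 6 block(s)
[1]={0,1,3}  [5]={5}

Answer: NOT BISIMILAR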